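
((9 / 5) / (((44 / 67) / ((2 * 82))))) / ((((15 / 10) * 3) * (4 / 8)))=199.78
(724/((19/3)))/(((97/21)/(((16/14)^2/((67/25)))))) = 10425600/864367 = 12.06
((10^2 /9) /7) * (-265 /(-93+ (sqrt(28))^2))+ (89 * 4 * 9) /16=206.72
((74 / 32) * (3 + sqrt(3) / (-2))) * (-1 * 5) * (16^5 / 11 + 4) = -145496025 / 44 + 48498675 * sqrt(3) / 88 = -2352157.74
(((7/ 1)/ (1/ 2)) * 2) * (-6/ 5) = -168/ 5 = -33.60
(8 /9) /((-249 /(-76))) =608 /2241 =0.27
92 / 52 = 23 / 13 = 1.77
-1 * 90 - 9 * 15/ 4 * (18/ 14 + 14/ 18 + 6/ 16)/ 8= -179715/ 1792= -100.29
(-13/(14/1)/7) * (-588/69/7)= 26/161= 0.16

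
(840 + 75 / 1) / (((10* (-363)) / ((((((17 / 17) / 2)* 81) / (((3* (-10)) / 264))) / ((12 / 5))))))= 37.43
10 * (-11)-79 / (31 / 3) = -3647 / 31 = -117.65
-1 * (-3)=3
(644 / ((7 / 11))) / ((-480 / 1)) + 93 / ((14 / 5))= 26129 / 840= 31.11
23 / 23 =1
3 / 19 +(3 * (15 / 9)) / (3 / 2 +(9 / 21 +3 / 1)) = 1537 / 1311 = 1.17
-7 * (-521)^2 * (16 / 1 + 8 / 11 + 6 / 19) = -6768109894 / 209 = -32383300.93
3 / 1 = 3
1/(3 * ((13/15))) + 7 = 96/13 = 7.38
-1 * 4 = -4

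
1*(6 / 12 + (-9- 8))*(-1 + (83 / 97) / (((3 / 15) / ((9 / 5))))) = -10725 / 97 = -110.57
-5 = -5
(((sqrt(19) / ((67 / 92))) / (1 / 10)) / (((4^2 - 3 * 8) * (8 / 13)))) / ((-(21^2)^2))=1495 * sqrt(19) / 104241816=0.00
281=281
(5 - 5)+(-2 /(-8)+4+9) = 53 /4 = 13.25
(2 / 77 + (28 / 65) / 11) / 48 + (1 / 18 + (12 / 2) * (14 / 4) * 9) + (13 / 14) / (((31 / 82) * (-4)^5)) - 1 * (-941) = 1615874532257 / 1429908480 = 1130.05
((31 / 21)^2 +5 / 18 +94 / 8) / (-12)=-25061 / 21168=-1.18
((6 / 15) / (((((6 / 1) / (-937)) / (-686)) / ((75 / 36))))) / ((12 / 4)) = 1606955 / 54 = 29758.43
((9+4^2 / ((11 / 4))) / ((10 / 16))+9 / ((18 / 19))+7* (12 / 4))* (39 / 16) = 132.13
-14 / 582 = -7 / 291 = -0.02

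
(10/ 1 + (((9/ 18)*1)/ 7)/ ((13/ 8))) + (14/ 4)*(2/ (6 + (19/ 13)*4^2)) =357429/ 34762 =10.28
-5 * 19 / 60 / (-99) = 19 / 1188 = 0.02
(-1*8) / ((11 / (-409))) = 3272 / 11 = 297.45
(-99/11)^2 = 81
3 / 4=0.75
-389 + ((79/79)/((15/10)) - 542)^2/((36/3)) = 648841/27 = 24031.15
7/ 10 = 0.70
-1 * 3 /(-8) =0.38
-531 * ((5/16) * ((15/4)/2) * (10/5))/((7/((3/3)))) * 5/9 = -22125/448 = -49.39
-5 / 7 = -0.71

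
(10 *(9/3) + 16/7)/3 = 226/21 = 10.76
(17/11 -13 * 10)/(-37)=1413/407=3.47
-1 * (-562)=562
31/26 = 1.19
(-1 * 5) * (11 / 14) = -55 / 14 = -3.93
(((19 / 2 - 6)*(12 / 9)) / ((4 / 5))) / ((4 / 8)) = 35 / 3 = 11.67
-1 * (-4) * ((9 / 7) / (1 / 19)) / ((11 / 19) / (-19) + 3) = 61731 / 1876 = 32.91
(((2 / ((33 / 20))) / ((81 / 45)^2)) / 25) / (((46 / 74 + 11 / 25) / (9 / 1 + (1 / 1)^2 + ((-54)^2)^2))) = 14300611000 / 119313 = 119857.95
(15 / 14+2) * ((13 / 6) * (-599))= -334841 / 84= -3986.20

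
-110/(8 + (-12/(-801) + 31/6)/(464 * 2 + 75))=-13.74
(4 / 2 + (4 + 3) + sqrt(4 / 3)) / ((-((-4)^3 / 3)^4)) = -0.00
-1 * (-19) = 19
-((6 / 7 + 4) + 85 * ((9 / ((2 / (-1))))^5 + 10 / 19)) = 667337873 / 4256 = 156799.31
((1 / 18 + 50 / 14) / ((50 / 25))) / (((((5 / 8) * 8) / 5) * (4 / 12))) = 457 / 84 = 5.44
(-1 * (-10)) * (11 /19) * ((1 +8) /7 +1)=1760 /133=13.23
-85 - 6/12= -171/2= -85.50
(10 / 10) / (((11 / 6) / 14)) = 84 / 11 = 7.64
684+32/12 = 2060/3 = 686.67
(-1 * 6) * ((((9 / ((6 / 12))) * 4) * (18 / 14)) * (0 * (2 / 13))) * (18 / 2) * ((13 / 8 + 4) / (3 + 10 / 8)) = 0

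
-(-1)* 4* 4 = 16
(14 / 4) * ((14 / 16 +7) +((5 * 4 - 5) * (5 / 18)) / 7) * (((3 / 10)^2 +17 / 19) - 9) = -21670867 / 91200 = -237.62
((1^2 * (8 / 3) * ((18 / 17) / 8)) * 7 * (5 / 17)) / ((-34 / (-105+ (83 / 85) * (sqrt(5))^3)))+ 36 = 187893 / 4913 - 8715 * sqrt(5) / 83521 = 38.01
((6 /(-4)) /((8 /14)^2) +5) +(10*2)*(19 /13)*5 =60969 /416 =146.56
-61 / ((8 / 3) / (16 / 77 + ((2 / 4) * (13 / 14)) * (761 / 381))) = -8125627 / 312928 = -25.97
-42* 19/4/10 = -399/20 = -19.95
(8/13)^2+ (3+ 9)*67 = 135940/169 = 804.38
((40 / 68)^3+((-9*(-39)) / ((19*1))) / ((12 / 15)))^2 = 75660683839225 / 139418598544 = 542.69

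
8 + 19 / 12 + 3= 151 / 12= 12.58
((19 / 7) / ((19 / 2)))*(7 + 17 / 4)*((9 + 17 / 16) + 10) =14445 / 224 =64.49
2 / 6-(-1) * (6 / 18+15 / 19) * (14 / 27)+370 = 570839 / 1539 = 370.92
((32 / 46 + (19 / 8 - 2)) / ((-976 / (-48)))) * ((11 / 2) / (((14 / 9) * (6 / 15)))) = 292545 / 628544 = 0.47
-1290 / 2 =-645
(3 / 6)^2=1 / 4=0.25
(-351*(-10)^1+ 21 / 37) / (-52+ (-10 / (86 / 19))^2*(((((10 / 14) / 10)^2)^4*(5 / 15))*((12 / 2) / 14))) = -827021961240030976 / 12250196344714889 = -67.51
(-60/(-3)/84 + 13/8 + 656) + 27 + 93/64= 922409/1344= 686.32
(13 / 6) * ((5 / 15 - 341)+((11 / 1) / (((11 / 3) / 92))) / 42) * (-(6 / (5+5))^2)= 45604 / 175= 260.59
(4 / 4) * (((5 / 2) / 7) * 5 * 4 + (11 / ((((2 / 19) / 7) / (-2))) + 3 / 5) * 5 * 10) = -511790 / 7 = -73112.86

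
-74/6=-37/3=-12.33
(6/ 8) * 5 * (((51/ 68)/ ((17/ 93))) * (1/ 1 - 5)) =-4185/ 68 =-61.54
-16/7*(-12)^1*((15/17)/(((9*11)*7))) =320/9163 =0.03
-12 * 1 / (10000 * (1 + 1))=-3 / 5000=-0.00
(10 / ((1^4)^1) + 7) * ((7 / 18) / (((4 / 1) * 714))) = 1 / 432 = 0.00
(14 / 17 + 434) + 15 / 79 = 584223 / 1343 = 435.01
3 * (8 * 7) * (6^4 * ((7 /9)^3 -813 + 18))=-518973952 /3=-172991317.33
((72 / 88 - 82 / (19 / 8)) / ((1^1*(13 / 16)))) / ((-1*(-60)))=-5636 / 8151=-0.69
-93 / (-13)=93 / 13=7.15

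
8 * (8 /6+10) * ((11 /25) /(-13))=-2992 /975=-3.07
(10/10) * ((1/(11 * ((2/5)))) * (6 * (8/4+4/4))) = 4.09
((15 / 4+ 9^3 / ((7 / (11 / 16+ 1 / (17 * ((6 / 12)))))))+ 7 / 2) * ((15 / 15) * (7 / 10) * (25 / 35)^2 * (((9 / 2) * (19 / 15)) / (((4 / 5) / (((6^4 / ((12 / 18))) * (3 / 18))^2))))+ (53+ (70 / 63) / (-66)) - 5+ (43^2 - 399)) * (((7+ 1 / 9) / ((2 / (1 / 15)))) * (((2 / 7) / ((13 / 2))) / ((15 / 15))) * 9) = 154991104344256 / 67540473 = 2294788.55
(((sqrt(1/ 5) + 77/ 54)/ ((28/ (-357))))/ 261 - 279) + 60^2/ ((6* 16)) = -4539577/ 18792 - 17* sqrt(5)/ 1740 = -241.59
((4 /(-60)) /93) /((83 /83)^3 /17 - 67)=17 /1587510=0.00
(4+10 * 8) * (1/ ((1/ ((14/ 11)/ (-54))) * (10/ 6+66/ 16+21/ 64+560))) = -12544/ 3586935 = -0.00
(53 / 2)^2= 2809 / 4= 702.25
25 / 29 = 0.86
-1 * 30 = -30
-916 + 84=-832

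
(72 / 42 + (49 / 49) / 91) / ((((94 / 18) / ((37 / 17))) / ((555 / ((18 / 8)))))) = 12895980 / 72709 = 177.36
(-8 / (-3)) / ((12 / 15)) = 3.33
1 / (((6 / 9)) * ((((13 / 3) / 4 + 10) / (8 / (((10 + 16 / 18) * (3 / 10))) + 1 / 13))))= 28962 / 84721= 0.34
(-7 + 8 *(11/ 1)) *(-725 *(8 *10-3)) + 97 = -4521728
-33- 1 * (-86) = 53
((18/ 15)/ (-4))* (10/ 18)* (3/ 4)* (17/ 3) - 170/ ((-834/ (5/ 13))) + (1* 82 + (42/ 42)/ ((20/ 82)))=18533329/ 216840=85.47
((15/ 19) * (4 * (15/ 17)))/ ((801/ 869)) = 86900/ 28747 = 3.02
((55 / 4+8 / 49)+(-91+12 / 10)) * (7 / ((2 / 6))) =-223107 / 140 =-1593.62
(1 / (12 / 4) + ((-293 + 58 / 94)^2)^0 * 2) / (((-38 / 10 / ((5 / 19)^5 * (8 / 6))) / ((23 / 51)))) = -10062500 / 21594059379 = -0.00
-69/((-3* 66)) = 23/66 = 0.35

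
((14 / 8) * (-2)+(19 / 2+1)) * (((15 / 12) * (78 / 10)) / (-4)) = -273 / 16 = -17.06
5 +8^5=32773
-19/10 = -1.90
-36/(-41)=36/41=0.88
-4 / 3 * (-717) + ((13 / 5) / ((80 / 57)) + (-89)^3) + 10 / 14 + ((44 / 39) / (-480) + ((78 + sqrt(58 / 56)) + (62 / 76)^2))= -83249505280751 / 118263600 + sqrt(203) / 14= -703930.75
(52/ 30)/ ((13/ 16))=32/ 15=2.13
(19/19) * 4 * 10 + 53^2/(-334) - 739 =-236275/334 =-707.41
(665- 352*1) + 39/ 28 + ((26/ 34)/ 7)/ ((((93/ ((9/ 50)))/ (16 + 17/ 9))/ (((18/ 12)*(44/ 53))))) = 6147006917/ 19551700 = 314.40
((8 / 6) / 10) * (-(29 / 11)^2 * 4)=-6728 / 1815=-3.71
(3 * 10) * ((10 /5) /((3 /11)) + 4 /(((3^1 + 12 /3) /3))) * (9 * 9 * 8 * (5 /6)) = 1026000 /7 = 146571.43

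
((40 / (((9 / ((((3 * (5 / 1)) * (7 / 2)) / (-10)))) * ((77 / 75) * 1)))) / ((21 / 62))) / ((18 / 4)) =-31000 / 2079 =-14.91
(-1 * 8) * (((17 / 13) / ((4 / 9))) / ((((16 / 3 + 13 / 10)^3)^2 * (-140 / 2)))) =22307400000 / 5651449494490891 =0.00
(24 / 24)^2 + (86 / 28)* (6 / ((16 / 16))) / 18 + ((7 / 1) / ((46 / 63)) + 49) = 29275 / 483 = 60.61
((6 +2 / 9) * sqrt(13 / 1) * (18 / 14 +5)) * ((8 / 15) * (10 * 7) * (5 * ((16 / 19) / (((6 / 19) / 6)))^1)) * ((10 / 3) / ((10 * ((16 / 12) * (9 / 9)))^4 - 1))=31539200 * sqrt(13) / 2559919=44.42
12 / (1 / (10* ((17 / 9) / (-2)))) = -340 / 3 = -113.33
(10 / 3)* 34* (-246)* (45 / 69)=-418200 / 23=-18182.61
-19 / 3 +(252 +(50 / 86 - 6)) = 30992 / 129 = 240.25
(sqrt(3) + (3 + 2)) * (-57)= -383.73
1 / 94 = 0.01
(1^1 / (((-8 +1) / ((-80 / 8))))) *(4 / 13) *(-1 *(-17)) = 680 / 91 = 7.47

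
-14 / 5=-2.80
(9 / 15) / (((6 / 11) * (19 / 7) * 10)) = 77 / 1900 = 0.04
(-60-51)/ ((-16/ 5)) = 555/ 16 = 34.69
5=5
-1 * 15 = -15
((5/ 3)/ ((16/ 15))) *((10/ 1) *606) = 37875/ 4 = 9468.75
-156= -156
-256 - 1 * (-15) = -241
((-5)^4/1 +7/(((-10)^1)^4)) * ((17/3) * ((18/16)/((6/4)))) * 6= 318750357/20000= 15937.52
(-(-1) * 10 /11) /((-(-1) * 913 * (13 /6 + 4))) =60 /371591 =0.00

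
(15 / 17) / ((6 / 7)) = 35 / 34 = 1.03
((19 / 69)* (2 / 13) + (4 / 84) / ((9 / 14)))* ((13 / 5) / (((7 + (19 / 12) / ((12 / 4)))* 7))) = 752 / 130893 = 0.01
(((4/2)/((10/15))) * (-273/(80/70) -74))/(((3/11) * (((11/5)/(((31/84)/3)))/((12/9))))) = -387965/1512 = -256.59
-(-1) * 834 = 834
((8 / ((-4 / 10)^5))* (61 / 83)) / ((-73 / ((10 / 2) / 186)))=0.21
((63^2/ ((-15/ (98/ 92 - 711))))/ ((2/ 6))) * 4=259231266/ 115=2254184.92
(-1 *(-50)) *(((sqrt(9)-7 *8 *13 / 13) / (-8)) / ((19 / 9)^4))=8693325 / 521284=16.68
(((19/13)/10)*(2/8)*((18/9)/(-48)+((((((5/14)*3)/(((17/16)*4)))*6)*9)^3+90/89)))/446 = 13277717051807/64215073292160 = 0.21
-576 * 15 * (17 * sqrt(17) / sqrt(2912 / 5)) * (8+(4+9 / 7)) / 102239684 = -426870 * sqrt(15470) / 16281669677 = -0.00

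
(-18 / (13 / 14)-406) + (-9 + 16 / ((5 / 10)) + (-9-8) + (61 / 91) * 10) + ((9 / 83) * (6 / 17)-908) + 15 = -167645873 / 128401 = -1305.64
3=3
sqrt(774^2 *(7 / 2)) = 387 *sqrt(14) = 1448.02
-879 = -879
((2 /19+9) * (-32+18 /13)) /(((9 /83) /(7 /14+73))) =-140014609 /741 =-188953.59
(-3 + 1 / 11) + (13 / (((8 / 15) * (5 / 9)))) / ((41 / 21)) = 70585 / 3608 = 19.56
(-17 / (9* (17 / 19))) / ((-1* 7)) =19 / 63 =0.30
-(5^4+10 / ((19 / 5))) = -11925 / 19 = -627.63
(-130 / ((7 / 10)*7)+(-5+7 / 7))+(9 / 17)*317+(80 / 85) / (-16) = 114316 / 833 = 137.23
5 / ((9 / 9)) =5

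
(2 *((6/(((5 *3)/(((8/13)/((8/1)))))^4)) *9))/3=4/160655625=0.00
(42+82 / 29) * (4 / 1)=5200 / 29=179.31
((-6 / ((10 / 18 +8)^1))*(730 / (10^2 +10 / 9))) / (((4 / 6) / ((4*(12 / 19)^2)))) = -30652992 / 2529527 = -12.12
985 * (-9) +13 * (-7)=-8956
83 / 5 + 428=2223 / 5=444.60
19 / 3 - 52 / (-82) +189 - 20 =175.97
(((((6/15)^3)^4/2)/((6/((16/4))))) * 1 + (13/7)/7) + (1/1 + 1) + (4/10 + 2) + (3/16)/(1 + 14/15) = 79303364611031/16652343750000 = 4.76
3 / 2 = 1.50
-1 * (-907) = 907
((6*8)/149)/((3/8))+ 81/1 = 12197/149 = 81.86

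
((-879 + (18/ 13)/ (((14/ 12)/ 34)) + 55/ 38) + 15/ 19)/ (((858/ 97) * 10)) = -280554167/ 29669640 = -9.46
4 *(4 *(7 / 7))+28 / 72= 295 / 18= 16.39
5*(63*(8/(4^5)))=315/128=2.46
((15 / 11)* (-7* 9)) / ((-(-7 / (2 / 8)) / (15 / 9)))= -225 / 44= -5.11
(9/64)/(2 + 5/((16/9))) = 9/308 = 0.03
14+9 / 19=275 / 19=14.47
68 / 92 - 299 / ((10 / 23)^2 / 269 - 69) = 1145521350 / 225829387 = 5.07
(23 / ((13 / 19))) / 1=437 / 13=33.62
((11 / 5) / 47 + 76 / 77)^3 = 6546549239243 / 5924828207375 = 1.10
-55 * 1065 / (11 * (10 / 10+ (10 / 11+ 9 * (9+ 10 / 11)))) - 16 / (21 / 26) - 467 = -545.27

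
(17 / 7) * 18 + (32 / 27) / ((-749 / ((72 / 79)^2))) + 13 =56.71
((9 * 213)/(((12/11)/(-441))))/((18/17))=-5855157/8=-731894.62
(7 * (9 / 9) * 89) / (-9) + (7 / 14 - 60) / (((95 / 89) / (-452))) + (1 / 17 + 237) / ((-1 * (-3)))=366358003 / 14535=25205.23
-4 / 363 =-0.01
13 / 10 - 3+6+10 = 143 / 10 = 14.30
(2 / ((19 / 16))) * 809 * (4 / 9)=103552 / 171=605.57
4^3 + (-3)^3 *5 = -71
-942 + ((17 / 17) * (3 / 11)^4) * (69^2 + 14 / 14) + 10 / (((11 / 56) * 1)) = -12660740 / 14641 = -864.75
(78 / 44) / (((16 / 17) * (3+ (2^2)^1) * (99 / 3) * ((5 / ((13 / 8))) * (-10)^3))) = -2873 / 1084160000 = -0.00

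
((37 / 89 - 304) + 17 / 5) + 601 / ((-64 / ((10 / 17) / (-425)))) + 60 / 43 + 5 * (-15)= -66143566821 / 176960480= -373.78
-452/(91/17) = -7684/91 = -84.44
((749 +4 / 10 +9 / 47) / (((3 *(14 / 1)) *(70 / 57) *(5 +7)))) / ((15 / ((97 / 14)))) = 54108637 / 96726000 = 0.56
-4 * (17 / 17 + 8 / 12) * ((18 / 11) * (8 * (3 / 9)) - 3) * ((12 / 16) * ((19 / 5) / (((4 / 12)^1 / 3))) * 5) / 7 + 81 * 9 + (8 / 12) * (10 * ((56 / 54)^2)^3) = 51077330680996 / 89494132959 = 570.73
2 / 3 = 0.67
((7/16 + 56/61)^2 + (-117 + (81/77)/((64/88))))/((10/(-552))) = 52320120021/8335040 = 6277.13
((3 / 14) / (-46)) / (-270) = 1 / 57960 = 0.00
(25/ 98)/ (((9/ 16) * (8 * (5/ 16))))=80/ 441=0.18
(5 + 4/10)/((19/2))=54/95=0.57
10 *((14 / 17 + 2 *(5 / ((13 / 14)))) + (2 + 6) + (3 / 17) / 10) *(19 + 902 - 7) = 39611846 / 221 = 179239.12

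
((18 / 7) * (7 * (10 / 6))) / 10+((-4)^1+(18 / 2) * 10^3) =8999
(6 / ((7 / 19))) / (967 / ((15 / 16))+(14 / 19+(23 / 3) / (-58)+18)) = 209380 / 13500417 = 0.02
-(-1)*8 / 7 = 8 / 7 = 1.14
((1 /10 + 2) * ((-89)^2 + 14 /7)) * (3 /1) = 499149 /10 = 49914.90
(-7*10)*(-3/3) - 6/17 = 1184/17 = 69.65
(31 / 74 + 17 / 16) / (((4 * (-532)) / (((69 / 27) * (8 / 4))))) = -20171 / 5668992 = -0.00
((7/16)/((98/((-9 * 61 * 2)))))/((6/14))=-183/16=-11.44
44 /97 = 0.45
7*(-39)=-273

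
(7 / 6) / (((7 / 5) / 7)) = 5.83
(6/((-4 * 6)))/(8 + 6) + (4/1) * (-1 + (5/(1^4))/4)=55/56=0.98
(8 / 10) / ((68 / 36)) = 36 / 85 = 0.42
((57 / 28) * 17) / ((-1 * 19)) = -51 / 28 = -1.82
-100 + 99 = -1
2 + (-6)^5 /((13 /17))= -132166 /13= -10166.62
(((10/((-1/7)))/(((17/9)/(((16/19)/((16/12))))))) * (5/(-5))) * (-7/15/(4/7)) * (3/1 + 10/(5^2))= -6174/95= -64.99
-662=-662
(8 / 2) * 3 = 12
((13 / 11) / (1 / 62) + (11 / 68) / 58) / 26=3178985 / 1127984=2.82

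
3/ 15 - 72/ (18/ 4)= -79/ 5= -15.80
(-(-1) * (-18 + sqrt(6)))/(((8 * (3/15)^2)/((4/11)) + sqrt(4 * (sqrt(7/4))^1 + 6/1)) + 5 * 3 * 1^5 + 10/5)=-(18 - sqrt(6))/(sqrt(2 * sqrt(7) + 6) + 447/25)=-0.73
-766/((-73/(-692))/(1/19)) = -382.17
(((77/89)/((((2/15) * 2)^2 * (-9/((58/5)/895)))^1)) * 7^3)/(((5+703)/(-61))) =46721059/90233184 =0.52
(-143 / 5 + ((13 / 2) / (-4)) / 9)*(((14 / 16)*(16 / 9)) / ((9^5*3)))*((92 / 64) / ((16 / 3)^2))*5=-1668121 / 26121388032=-0.00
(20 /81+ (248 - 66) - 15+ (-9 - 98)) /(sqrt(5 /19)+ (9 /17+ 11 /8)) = 3265969280 /95746779 - 90260480 * sqrt(95) /95746779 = 24.92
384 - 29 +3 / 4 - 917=-2245 / 4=-561.25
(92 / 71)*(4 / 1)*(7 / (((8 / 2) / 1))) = 644 / 71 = 9.07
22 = 22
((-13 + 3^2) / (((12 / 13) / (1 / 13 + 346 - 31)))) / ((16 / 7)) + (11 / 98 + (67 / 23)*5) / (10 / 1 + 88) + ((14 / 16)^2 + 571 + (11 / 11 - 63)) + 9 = -831450971 / 10602816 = -78.42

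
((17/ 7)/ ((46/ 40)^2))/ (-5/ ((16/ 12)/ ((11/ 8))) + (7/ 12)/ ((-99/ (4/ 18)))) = -0.36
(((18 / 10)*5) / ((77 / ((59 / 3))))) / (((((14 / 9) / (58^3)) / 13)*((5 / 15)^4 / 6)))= 981859581144 / 539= 1821631875.96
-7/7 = -1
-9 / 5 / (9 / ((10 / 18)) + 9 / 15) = -3 / 28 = -0.11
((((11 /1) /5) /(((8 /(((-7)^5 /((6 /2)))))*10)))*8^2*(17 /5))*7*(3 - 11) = 704011616 /375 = 1877364.31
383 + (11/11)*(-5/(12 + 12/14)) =6887/18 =382.61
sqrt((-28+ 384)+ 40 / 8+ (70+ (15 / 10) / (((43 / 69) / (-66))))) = sqrt(503186) / 43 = 16.50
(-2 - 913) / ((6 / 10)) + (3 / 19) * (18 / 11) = -318671 / 209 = -1524.74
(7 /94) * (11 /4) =77 /376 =0.20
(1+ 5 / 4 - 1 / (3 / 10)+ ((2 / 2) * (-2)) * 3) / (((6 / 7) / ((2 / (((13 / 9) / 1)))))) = -595 / 52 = -11.44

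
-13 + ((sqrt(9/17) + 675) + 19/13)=664.19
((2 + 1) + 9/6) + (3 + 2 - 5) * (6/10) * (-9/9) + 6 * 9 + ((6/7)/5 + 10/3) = 13021/210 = 62.00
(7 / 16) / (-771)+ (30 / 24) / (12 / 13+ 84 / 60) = 1001243 / 1862736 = 0.54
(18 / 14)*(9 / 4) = 81 / 28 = 2.89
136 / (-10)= -68 / 5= -13.60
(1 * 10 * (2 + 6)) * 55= 4400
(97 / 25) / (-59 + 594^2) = 97 / 8819425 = 0.00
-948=-948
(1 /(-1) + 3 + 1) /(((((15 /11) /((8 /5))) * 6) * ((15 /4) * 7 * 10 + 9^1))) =88 /40725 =0.00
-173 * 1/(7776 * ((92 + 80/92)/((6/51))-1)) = -3979/141002208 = -0.00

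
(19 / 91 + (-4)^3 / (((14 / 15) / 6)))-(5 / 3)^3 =-1021742 / 2457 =-415.85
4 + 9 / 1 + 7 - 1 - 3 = 16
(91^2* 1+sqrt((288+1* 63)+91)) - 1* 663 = sqrt(442)+7618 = 7639.02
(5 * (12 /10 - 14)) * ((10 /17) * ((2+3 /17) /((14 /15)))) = -177600 /2023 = -87.79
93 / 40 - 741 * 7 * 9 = -1867227 / 40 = -46680.68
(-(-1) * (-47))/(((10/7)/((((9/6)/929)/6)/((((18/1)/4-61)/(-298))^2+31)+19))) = -64021070850751/102417279850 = -625.10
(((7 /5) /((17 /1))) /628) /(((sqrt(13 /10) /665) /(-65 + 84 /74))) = -129409*sqrt(130) /302068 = -4.88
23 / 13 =1.77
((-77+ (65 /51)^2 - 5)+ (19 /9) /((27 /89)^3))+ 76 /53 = -9035003348 /2713360599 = -3.33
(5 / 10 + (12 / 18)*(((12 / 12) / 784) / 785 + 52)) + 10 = 45.17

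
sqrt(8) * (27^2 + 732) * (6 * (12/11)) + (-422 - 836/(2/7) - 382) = 23317.99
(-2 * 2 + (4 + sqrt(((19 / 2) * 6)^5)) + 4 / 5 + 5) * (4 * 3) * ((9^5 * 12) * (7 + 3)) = 493177248 + 276264289440 * sqrt(57) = 2086242822897.72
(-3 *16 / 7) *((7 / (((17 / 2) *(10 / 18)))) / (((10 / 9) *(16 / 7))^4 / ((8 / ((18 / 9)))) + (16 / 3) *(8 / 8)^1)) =-0.65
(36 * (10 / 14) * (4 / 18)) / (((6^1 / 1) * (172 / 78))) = 130 / 301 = 0.43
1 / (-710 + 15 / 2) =-2 / 1405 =-0.00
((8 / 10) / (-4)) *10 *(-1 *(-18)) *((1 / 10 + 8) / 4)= -729 / 10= -72.90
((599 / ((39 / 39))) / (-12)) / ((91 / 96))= -4792 / 91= -52.66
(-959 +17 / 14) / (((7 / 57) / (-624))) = 238465656 / 49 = 4866646.04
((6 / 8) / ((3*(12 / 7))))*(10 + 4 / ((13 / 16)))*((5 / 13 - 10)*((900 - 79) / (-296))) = 69682375 / 1200576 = 58.04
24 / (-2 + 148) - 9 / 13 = -501 / 949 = -0.53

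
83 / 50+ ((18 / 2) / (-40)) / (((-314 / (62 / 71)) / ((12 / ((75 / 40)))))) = 927433 / 557350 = 1.66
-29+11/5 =-134/5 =-26.80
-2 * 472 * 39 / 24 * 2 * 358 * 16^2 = -281176064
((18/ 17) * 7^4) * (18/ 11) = 777924/ 187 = 4160.02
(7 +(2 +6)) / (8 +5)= 15 / 13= 1.15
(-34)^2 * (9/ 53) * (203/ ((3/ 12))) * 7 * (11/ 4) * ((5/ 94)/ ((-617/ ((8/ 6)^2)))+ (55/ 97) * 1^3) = 259307699997500/ 149083859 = 1739341.21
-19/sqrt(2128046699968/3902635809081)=-37534671*sqrt(7)/3859576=-25.73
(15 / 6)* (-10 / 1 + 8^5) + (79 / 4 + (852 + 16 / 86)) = 14235913 / 172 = 82766.94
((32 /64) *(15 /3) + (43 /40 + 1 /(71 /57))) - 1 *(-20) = 69233 /2840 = 24.38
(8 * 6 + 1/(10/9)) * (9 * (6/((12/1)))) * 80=17604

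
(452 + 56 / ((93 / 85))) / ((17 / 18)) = 280776 / 527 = 532.78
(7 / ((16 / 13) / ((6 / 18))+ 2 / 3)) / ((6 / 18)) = 819 / 170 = 4.82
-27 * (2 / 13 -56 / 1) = 19602 / 13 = 1507.85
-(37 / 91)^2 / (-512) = 1369 / 4239872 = 0.00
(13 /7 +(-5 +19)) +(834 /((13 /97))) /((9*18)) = 133342 /2457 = 54.27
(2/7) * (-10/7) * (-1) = 20/49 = 0.41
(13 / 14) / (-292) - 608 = -2485517 / 4088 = -608.00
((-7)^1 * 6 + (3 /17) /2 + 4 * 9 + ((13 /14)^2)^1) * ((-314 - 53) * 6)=18524325 /1666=11119.04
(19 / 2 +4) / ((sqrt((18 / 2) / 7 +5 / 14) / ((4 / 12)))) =9 * sqrt(322) / 46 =3.51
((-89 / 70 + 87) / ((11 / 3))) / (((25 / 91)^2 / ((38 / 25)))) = 404653431 / 859375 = 470.87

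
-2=-2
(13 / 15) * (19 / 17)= 247 / 255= 0.97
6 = 6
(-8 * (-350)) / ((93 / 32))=89600 / 93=963.44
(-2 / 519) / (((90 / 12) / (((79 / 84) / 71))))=-79 / 11607435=-0.00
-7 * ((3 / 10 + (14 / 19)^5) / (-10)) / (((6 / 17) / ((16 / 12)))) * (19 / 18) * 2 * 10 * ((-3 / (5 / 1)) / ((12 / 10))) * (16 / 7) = -33.00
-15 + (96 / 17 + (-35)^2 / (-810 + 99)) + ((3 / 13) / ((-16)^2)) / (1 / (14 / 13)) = -2895708541 / 261465984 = -11.07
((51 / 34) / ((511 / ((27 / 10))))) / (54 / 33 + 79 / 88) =0.00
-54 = -54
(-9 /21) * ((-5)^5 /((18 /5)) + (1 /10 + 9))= 38653 /105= 368.12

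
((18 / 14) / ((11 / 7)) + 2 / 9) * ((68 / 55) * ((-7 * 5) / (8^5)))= -12257 / 8921088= -0.00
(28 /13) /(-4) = -7 /13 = -0.54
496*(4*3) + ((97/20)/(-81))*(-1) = 5952.06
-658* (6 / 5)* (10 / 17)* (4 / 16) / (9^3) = -658 / 4131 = -0.16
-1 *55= -55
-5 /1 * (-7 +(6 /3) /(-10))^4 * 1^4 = -1679616 /125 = -13436.93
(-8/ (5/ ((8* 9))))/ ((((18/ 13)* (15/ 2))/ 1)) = -832/ 75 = -11.09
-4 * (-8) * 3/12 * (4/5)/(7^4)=0.00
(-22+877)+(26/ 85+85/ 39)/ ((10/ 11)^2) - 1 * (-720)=523109419/ 331500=1578.01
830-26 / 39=2488 / 3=829.33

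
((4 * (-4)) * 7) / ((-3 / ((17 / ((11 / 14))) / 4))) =6664 / 33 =201.94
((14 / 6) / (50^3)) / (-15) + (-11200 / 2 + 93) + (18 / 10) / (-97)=-3004767000679 / 545625000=-5507.02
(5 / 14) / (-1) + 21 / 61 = -11 / 854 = -0.01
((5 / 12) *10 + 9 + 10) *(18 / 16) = 417 / 16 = 26.06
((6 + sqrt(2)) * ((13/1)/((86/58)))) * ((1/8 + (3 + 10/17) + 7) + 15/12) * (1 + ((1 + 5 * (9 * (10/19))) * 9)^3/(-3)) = -11532271265758659/5013929 - 3844090421919553 * sqrt(2)/10027858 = -2842173008.55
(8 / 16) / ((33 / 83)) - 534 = -35161 / 66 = -532.74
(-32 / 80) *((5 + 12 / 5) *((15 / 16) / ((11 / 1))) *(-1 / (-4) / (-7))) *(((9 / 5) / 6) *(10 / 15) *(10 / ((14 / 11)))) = 111 / 7840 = 0.01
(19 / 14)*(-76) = -722 / 7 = -103.14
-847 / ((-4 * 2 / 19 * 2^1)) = 16093 / 16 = 1005.81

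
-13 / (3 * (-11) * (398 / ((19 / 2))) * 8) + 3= 630679 / 210144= 3.00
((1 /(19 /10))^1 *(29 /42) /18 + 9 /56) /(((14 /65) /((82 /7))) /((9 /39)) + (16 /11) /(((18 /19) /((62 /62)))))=11719235 /104624184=0.11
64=64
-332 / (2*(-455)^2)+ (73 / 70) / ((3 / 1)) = 430799 / 1242150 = 0.35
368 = 368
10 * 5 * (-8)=-400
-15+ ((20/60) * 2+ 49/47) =-1874/141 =-13.29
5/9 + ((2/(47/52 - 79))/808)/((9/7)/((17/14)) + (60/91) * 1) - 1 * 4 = -11265542359/3270623814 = -3.44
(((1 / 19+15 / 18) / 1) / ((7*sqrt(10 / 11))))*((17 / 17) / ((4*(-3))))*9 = -0.10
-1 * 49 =-49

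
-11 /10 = -1.10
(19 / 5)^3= 6859 / 125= 54.87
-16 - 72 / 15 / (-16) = -157 / 10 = -15.70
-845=-845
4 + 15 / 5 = 7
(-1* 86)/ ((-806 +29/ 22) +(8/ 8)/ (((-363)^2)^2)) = 2986447930092/ 27943492445251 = 0.11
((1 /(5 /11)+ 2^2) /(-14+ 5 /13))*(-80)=6448 /177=36.43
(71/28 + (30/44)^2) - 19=-16.00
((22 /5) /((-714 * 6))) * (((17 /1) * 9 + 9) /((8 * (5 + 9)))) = -99 /66640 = -0.00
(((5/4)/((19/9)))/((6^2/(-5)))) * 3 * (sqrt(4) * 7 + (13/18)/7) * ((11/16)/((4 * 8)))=-488675/6537216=-0.07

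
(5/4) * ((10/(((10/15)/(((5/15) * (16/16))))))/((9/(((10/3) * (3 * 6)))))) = 125/3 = 41.67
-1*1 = -1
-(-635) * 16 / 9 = 10160 / 9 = 1128.89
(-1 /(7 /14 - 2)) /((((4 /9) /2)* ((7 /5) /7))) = 15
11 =11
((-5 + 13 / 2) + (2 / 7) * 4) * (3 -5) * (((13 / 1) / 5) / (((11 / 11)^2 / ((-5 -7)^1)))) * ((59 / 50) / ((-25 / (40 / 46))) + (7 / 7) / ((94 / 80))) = 631768488 / 4729375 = 133.58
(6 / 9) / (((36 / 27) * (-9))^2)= 1 / 216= 0.00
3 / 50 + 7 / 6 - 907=-905.77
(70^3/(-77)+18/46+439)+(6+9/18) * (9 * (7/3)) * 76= 1608788/253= 6358.85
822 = 822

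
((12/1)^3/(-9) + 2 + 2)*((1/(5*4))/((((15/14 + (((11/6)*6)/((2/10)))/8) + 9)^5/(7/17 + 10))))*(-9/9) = 4581537644544/65425942533278665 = 0.00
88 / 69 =1.28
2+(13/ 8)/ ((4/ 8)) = 21/ 4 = 5.25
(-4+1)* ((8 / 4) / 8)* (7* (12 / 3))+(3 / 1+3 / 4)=-69 / 4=-17.25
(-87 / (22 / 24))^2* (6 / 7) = 6539616 / 847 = 7720.92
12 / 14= 6 / 7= 0.86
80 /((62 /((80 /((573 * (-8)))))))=-400 /17763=-0.02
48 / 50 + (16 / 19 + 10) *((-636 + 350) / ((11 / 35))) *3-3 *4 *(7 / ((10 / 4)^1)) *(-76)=-12846084 / 475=-27044.39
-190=-190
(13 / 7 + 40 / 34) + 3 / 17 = 382 / 119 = 3.21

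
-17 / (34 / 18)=-9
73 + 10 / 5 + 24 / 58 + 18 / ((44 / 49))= 95.46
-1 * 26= -26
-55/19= -2.89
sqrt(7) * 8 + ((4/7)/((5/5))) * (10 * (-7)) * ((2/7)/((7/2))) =-160/49 + 8 * sqrt(7) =17.90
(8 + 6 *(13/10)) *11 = 869/5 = 173.80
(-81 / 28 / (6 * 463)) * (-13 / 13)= 27 / 25928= 0.00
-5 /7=-0.71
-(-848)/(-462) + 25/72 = -8251/5544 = -1.49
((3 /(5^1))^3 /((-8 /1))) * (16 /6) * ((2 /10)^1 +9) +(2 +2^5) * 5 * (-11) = -1169164 /625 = -1870.66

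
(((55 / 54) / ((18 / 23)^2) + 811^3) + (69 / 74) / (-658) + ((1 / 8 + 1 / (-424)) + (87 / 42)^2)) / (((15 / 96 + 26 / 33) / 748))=422603340195.28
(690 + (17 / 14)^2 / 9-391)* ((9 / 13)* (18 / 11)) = 338.91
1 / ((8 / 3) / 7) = 21 / 8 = 2.62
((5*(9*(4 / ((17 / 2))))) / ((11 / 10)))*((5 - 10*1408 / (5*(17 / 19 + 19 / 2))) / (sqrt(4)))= -37811880 / 14773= -2559.53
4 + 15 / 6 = 13 / 2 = 6.50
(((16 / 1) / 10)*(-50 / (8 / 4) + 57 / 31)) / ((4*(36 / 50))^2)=-44875 / 10044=-4.47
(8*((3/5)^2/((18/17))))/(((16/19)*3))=323/300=1.08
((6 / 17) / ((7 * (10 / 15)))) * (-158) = -1422 / 119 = -11.95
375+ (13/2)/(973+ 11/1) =375.01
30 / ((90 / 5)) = 5 / 3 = 1.67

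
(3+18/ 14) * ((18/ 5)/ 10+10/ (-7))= -1122/ 245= -4.58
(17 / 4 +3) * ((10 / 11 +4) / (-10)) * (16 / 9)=-348 / 55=-6.33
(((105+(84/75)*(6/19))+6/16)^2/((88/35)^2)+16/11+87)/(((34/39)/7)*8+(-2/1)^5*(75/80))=-2267305818383697/35416694579200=-64.02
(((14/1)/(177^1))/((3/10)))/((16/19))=665/2124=0.31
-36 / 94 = -18 / 47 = -0.38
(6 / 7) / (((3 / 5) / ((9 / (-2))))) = -45 / 7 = -6.43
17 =17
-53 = -53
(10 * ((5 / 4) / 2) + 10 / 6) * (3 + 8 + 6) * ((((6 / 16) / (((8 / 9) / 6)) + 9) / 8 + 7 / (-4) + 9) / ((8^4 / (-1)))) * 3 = -3593375 / 4194304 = -0.86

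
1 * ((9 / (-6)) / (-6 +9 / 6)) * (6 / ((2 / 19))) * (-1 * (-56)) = 1064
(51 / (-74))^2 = 2601 / 5476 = 0.47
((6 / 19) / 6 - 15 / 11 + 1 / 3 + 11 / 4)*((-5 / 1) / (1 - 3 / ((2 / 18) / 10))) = 22225 / 674652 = 0.03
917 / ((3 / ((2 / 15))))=1834 / 45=40.76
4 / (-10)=-2 / 5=-0.40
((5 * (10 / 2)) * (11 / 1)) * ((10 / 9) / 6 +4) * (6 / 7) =62150 / 63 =986.51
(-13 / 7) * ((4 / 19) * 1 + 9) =-325 / 19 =-17.11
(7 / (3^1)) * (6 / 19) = 14 / 19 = 0.74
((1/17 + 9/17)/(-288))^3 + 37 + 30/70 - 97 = -6117448127339/102690975744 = -59.57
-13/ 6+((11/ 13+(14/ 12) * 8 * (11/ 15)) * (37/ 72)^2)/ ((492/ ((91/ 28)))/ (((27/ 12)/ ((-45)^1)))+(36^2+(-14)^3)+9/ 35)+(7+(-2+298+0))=28581134890723/ 95006685888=300.83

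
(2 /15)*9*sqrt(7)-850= -850 + 6*sqrt(7) /5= -846.83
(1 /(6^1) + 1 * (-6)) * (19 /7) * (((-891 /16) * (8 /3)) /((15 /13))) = 8151 /4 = 2037.75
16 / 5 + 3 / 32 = 3.29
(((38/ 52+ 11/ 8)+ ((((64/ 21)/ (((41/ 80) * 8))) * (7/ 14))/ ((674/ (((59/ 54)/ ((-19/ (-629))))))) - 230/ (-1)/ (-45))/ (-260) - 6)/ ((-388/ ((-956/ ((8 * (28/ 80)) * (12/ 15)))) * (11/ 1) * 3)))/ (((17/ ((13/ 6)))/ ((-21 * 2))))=358388506472515/ 518399992934208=0.69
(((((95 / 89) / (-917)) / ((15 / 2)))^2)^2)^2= 4347792138496 / 12913524067168249733345132694082525465734081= 0.00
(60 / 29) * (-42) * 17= -42840 / 29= -1477.24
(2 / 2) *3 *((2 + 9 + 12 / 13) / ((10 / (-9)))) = -837 / 26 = -32.19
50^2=2500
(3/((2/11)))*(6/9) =11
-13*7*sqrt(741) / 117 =-7*sqrt(741) / 9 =-21.17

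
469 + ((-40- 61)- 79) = 289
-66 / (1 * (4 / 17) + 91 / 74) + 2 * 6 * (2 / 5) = -370908 / 9215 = -40.25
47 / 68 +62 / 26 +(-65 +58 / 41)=-2193109 / 36244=-60.51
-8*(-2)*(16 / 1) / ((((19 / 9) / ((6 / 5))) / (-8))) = -110592 / 95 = -1164.13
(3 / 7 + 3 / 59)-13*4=-21278 / 413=-51.52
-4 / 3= -1.33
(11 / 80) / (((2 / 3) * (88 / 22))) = 33 / 640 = 0.05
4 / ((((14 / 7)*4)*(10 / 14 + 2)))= 7 / 38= 0.18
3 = 3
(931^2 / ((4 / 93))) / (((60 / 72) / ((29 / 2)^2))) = 203375934279 / 40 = 5084398356.98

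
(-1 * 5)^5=-3125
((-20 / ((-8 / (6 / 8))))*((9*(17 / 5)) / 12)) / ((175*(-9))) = -17 / 5600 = -0.00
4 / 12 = 0.33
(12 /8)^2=2.25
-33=-33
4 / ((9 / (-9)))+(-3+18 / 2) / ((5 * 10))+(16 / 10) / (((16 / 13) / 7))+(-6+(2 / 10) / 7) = -263 / 350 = -0.75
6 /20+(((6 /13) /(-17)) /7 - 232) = -3584459 /15470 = -231.70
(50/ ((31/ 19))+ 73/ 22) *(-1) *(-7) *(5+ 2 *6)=2756397/ 682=4041.64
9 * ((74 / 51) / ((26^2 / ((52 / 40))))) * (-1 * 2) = -111 / 2210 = -0.05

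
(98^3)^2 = 885842380864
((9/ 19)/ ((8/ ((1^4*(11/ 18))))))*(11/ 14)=0.03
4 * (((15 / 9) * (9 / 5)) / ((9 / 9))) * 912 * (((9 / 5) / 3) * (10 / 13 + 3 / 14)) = 2938464 / 455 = 6458.16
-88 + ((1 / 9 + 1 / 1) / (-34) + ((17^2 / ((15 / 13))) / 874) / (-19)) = -1118522677 / 12703590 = -88.05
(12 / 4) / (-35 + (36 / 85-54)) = -255 / 7529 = -0.03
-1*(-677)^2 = -458329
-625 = -625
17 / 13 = 1.31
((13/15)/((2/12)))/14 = 13/35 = 0.37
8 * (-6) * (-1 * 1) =48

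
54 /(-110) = -27 /55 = -0.49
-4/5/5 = -4/25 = -0.16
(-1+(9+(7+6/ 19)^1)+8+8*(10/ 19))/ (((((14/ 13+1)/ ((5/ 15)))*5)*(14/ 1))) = 6799/ 107730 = 0.06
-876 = -876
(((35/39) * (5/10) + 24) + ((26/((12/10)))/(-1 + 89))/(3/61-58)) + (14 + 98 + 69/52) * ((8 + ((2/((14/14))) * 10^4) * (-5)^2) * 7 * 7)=6737097418145719/2426424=2776554063.98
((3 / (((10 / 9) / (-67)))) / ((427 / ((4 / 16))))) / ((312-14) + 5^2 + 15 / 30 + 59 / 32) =-7236 / 22227485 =-0.00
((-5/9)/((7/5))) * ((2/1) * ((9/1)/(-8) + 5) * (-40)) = 7750/63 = 123.02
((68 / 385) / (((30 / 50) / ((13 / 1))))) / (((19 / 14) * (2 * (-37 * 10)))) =-442 / 115995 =-0.00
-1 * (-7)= 7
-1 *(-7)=7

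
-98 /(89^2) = -98 /7921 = -0.01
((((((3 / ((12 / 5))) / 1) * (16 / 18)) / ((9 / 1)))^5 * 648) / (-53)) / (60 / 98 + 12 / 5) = -98000000 / 841864722597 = -0.00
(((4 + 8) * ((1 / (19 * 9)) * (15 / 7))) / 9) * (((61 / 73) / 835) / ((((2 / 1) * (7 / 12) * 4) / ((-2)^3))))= -976 / 34049463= -0.00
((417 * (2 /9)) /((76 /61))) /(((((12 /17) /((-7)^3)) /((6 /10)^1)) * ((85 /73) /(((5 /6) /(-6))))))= 212305681 /82080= 2586.57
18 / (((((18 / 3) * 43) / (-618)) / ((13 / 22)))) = -12051 / 473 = -25.48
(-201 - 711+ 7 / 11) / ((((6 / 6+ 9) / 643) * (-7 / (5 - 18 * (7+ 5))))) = -1766391.98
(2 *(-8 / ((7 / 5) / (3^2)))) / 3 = -240 / 7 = -34.29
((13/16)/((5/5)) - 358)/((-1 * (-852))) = -1905/4544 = -0.42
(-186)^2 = 34596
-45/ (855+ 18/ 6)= -15/ 286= -0.05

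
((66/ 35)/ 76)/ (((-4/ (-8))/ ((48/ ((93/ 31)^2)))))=176/ 665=0.26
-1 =-1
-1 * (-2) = 2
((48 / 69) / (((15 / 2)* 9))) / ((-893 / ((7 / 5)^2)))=-1568 / 69319125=-0.00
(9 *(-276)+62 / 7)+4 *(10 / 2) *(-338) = -64646 / 7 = -9235.14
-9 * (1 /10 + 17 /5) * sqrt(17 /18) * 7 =-147 * sqrt(34) /4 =-214.29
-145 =-145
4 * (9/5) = 36/5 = 7.20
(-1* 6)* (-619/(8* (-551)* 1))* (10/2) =-9285/2204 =-4.21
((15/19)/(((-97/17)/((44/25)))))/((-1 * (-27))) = -748/82935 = -0.01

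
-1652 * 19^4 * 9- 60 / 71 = -137570496648 / 71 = -1937612628.85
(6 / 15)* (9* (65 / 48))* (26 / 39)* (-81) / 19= -1053 / 76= -13.86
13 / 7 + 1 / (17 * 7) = 222 / 119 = 1.87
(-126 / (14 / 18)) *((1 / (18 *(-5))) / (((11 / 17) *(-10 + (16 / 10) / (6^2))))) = -1377 / 4928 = -0.28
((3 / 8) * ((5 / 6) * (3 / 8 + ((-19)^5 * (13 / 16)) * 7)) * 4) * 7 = -7886375105 / 64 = -123224611.02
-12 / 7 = -1.71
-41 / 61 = -0.67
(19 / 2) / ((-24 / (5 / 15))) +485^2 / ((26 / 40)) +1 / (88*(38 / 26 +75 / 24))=361884.49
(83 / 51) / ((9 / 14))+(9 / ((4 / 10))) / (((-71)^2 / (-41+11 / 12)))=43549451 / 18510552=2.35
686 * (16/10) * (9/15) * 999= 16447536/25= 657901.44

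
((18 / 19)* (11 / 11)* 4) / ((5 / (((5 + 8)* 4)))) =3744 / 95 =39.41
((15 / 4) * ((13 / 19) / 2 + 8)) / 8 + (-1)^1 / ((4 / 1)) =4451 / 1216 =3.66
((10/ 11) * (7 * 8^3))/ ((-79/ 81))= -2903040/ 869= -3340.67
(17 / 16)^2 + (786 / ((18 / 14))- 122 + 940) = 1098595 / 768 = 1430.46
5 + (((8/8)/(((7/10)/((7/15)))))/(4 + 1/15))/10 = 306/61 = 5.02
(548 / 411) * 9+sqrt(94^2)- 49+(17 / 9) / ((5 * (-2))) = 5113 / 90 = 56.81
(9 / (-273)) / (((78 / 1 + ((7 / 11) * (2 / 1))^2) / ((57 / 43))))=-20691 / 37697842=-0.00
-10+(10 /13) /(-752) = -48885 /4888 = -10.00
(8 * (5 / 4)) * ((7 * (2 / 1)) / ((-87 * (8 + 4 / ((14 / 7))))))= -14 / 87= -0.16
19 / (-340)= -19 / 340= -0.06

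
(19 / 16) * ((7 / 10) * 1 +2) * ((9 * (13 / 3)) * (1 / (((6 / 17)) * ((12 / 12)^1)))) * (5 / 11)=113373 / 704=161.04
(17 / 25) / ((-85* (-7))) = 0.00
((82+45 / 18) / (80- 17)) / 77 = 169 / 9702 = 0.02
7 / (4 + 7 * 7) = 7 / 53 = 0.13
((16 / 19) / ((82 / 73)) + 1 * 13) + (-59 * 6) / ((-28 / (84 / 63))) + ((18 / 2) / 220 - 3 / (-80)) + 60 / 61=9270008397 / 292717040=31.67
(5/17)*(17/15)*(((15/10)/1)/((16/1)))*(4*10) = 5/4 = 1.25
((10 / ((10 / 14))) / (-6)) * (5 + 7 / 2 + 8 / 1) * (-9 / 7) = 99 / 2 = 49.50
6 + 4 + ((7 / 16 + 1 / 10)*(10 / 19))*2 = 803 / 76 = 10.57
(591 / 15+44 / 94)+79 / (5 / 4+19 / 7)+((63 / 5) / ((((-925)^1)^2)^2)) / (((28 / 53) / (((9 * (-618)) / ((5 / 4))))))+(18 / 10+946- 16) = 2558944248934510316 / 2580631845703125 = 991.60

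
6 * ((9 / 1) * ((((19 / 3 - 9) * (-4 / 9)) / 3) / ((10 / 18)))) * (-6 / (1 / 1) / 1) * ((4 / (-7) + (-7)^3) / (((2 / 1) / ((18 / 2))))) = 2493504 / 7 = 356214.86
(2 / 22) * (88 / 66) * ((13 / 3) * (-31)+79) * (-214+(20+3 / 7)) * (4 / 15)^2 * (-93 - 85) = -512480512 / 31185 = -16433.56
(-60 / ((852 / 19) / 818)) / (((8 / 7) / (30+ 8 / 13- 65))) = 121577295 / 3692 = 32929.93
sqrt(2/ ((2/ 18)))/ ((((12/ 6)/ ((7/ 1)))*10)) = 21*sqrt(2)/ 20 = 1.48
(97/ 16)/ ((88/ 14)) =679/ 704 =0.96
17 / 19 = 0.89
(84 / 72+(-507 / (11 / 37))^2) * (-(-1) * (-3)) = -2111401333 / 242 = -8724798.90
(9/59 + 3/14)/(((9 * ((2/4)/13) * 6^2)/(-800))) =-262600/11151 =-23.55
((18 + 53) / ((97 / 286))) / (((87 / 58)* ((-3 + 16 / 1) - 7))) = 20306 / 873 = 23.26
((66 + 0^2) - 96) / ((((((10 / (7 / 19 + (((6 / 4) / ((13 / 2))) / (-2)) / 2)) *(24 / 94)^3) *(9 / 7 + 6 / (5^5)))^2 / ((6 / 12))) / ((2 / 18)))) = -97227701194537361328125 / 27750051859183222652928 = -3.50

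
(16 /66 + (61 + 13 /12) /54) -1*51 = -353605 /7128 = -49.61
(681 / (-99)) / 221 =-0.03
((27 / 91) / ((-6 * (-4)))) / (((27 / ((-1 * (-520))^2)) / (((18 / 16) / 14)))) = 975 / 98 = 9.95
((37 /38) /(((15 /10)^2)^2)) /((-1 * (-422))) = 148 /324729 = 0.00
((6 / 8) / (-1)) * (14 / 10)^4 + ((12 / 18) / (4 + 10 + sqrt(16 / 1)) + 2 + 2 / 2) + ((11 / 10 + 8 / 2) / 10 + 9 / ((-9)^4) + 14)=6682747 / 455625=14.67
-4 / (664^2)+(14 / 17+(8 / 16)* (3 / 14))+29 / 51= 58997039 / 39349968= 1.50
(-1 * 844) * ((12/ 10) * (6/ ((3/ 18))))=-182304/ 5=-36460.80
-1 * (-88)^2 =-7744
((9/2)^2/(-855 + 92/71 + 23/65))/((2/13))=-4859595/31505696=-0.15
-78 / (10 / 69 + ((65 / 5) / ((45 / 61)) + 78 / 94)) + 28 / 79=-137210173 / 35733596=-3.84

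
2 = 2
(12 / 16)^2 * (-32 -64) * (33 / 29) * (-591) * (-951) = -1001557062 / 29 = -34536450.41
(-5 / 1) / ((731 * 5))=-1 / 731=-0.00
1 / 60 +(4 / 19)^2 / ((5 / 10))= 2281 / 21660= 0.11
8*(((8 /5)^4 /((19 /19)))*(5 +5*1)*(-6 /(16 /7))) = -172032 /125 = -1376.26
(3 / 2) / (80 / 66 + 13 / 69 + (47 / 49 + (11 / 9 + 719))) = 334719 / 161241268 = 0.00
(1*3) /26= 3 /26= 0.12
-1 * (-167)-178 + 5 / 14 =-149 / 14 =-10.64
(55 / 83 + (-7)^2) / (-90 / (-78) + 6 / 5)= 29770 / 1411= 21.10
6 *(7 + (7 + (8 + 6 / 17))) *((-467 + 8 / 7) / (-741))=130440 / 1547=84.32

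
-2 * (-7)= 14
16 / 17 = 0.94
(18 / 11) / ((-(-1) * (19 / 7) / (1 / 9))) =14 / 209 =0.07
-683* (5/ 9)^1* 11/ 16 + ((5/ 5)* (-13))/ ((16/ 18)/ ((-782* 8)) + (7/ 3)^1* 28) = -17286125611/ 66213360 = -261.07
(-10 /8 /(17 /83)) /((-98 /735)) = 6225 /136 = 45.77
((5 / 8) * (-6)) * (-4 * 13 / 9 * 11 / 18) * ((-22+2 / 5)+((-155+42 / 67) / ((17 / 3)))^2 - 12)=219078110537 / 23351778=9381.65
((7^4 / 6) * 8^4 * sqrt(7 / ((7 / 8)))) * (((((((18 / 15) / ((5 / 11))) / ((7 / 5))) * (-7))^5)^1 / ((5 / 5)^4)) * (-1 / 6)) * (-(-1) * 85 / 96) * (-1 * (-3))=822494881919.76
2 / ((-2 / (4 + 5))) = -9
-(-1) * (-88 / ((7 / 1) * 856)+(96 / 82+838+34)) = 26813749 / 30709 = 873.16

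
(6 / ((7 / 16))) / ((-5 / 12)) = -1152 / 35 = -32.91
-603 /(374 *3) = -201 /374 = -0.54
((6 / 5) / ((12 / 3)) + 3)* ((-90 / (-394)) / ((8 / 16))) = 1.51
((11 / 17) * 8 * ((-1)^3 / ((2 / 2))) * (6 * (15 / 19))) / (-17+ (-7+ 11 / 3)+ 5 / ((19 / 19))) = 11880 / 7429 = 1.60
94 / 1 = 94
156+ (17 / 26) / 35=141977 / 910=156.02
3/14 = 0.21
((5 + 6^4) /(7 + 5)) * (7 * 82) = 373387 /6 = 62231.17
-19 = -19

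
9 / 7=1.29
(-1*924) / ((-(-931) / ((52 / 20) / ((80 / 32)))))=-3432 / 3325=-1.03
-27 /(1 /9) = -243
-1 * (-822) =822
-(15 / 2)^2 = -225 / 4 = -56.25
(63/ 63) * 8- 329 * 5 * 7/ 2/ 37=-10923/ 74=-147.61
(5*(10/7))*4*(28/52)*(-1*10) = -2000/13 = -153.85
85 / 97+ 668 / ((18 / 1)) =33163 / 873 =37.99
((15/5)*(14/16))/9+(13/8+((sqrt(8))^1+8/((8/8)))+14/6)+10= 2*sqrt(2)+89/4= 25.08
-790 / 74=-395 / 37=-10.68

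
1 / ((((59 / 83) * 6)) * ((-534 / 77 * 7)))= -913 / 189036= -0.00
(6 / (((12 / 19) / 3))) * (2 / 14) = 57 / 14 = 4.07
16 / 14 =8 / 7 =1.14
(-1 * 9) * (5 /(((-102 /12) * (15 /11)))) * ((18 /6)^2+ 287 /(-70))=1617 /85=19.02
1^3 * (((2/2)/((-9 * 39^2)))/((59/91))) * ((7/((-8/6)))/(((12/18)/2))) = 49/27612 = 0.00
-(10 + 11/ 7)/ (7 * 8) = -81/ 392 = -0.21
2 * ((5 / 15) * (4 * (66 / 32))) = 11 / 2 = 5.50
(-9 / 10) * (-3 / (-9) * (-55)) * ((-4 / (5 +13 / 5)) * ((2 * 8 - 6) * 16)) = -26400 / 19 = -1389.47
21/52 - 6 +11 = 281/52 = 5.40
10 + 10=20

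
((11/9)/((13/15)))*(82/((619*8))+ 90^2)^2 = 22122580475648455/239092464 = 92527301.39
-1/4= -0.25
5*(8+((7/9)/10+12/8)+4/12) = 446/9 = 49.56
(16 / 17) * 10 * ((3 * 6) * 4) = 11520 / 17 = 677.65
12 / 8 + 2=7 / 2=3.50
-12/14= -6/7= -0.86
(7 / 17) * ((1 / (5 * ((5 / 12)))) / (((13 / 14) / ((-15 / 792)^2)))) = 49 / 641784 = 0.00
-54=-54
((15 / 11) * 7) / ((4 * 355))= 21 / 3124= 0.01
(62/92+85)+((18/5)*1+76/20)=21407/230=93.07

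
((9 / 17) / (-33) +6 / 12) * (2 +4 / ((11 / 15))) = 7421 / 2057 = 3.61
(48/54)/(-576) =-1/648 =-0.00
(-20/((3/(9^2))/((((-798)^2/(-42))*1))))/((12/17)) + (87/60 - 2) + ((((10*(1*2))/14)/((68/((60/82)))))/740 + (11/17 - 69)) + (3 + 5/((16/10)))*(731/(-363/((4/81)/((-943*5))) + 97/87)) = 126273000890008235127219/10886672392377845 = 11598861.10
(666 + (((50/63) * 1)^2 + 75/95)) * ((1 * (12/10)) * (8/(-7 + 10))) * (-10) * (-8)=12884674816/75411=170859.35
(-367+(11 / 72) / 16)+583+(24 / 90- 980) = -4399049 / 5760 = -763.72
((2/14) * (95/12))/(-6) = -95/504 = -0.19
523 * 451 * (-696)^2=114260655168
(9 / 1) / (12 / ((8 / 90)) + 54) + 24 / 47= 551 / 987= 0.56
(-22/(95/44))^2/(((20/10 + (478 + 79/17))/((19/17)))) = 85184/355775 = 0.24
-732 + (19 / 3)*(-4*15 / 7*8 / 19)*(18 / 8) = -5484 / 7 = -783.43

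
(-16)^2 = 256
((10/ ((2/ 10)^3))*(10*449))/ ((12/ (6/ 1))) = 2806250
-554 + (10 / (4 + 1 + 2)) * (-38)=-4258 / 7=-608.29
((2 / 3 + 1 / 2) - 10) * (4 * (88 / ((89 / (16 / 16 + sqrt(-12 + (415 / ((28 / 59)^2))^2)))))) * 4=-2332 * sqrt(2086905122353) / 13083 - 37312 / 267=-257636.97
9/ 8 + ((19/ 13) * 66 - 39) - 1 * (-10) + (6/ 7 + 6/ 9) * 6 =56587/ 728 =77.73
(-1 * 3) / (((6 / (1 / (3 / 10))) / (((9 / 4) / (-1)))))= 15 / 4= 3.75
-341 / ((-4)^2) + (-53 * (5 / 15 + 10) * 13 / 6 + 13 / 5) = -867833 / 720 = -1205.32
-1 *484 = -484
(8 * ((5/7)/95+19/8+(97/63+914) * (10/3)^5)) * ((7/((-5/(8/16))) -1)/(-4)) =1281010.13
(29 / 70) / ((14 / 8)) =0.24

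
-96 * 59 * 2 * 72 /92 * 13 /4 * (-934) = 618950592 /23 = 26910895.30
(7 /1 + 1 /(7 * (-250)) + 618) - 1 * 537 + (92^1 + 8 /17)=5368983 /29750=180.47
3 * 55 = 165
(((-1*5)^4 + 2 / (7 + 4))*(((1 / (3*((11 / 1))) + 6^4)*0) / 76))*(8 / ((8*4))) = 0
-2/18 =-1/9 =-0.11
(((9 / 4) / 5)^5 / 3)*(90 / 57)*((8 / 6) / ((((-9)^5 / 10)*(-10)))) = 1 / 4560000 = 0.00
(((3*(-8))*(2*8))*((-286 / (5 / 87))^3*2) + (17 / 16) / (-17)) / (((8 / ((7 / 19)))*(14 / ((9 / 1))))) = 1703646829519403931 / 608000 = 2802050706446.39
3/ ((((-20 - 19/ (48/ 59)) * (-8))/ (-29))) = -522/ 2081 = -0.25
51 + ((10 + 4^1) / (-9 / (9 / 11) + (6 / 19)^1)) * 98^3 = -35763817 / 29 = -1233235.07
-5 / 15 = -1 / 3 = -0.33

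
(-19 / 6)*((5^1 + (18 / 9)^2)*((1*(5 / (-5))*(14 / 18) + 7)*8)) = -4256 / 3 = -1418.67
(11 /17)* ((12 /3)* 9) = 396 /17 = 23.29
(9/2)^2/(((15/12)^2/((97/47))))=31428/1175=26.75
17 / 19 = 0.89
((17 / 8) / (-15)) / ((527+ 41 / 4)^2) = -34 / 69273015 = -0.00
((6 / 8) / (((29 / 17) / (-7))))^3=-45499293 / 1560896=-29.15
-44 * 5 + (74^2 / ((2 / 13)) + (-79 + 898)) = 36193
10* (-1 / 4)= -5 / 2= -2.50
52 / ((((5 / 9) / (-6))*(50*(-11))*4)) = 0.26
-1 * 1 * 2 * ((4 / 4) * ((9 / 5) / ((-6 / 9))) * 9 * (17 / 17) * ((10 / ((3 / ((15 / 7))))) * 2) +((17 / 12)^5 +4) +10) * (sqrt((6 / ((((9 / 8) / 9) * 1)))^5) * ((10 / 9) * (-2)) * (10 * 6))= -456269780000 * sqrt(3) / 567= -1393796192.10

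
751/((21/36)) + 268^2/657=6423652/4599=1396.75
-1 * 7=-7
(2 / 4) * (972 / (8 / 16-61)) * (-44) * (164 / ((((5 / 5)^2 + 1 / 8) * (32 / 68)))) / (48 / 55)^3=10542125 / 64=164720.70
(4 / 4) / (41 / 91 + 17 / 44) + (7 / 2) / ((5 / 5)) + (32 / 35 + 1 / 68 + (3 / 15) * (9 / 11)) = 101546441 / 17545836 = 5.79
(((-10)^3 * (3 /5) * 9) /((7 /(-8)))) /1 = 43200 /7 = 6171.43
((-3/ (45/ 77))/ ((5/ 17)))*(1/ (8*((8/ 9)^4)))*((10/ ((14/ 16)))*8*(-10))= 408969/ 128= 3195.07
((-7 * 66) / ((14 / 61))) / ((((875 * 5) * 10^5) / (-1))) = 2013 / 437500000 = 0.00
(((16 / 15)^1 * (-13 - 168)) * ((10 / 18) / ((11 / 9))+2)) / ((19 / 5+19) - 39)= 2896 / 99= 29.25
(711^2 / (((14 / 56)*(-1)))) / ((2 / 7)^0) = -2022084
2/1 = 2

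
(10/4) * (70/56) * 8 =25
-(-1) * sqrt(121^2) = 121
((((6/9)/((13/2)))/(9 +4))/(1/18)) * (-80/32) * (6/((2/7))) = -1260/169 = -7.46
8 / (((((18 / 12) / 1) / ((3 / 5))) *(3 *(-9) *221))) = -16 / 29835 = -0.00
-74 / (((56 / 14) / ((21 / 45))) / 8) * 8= -8288 / 15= -552.53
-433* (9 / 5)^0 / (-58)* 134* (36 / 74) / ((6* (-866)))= -0.09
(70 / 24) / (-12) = -35 / 144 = -0.24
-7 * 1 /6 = -7 /6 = -1.17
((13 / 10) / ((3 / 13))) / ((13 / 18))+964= 4859 / 5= 971.80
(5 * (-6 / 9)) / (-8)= 0.42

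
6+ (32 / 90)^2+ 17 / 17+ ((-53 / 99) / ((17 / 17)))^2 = 1816376 / 245025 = 7.41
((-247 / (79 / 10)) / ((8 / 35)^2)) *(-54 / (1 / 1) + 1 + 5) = 28725.47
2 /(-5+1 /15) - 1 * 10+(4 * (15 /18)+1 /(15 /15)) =-674 /111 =-6.07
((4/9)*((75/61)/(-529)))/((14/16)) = -800/677649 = -0.00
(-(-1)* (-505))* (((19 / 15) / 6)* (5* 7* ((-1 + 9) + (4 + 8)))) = -671650 / 9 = -74627.78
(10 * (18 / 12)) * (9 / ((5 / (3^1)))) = 81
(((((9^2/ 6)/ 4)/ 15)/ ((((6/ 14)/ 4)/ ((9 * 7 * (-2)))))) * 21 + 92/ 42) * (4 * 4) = -9331408/ 105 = -88870.55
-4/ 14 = -2/ 7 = -0.29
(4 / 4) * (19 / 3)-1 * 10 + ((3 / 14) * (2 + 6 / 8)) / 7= -4213 / 1176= -3.58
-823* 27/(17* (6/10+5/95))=-2110995/1054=-2002.84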